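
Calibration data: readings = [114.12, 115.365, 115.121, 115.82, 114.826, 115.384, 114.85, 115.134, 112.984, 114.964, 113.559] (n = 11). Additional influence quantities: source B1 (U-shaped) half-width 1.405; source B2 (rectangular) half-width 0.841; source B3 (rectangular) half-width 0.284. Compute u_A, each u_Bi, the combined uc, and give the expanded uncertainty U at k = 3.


mean = (114.12 + 115.365 + 115.121 + 115.82 + 114.826 + 115.384 + 114.85 + 115.134 + 112.984 + 114.964 + 113.559) / 11 = 114.7388182
s = sqrt(sum((x - mean)^2)/(n-1)) = 0.84879395
u_A = s / sqrt(n) = 0.84879395 / sqrt(11) = 0.25592101
u_B1 = 1.405 / sqrt(2) = 0.99348503
u_B2 = 0.841 / sqrt(3) = 0.48555158
u_B3 = 0.284 / sqrt(3) = 0.16396748
uc = sqrt(0.25592101^2 + 0.99348503^2 + 0.48555158^2 + 0.16396748^2) = 1.1468015
U = k * uc = 3 * 1.1468015
U = 3.4404

3.4404


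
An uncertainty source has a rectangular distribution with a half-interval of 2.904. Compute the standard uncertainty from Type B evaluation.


u_B = half_width / sqrt(3)
u_B = 2.904 / 1.7320508
u_B = 1.6766

1.6766


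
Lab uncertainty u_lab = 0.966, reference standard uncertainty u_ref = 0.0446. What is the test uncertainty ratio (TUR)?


TUR = u_lab / u_ref
= 0.966 / 0.0446
= 21.6592

21.6592


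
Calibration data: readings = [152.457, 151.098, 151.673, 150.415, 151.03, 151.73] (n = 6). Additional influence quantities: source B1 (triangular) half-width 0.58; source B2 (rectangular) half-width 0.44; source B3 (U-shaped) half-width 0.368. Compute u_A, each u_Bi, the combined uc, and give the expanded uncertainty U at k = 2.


mean = (152.457 + 151.098 + 151.673 + 150.415 + 151.03 + 151.73) / 6 = 151.4005
s = sqrt(sum((x - mean)^2)/(n-1)) = 0.70696612
u_A = s / sqrt(n) = 0.70696612 / sqrt(6) = 0.28861771
u_B1 = 0.58 / sqrt(6) = 0.23678401
u_B2 = 0.44 / sqrt(3) = 0.25403412
u_B3 = 0.368 / sqrt(2) = 0.2602153
uc = sqrt(0.28861771^2 + 0.23678401^2 + 0.25403412^2 + 0.2602153^2) = 0.52116426
U = k * uc = 2 * 0.52116426
U = 1.0423

1.0423


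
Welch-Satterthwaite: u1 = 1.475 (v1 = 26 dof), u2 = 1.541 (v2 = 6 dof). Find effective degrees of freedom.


uc = sqrt(u1^2 + u2^2) = sqrt(1.475^2 + 1.541^2) = 2.1331446
v_eff = uc^4 / (u1^4/v1 + u2^4/v2)
= 2.1331446^4 / (1.475^4/26 + 1.541^4/6)
= 20.705284 / 1.1219033
v_eff = 18.4555

18.4555


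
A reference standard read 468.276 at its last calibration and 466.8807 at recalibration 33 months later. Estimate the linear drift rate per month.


rate = (v2 - v1) / months
= (466.8807 - 468.276) / 33
= -1.3953 / 33
= -0.0423

-0.0423


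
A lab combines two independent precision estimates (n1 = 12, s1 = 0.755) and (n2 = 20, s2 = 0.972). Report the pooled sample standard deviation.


s_p = sqrt(((n1-1)*s1^2 + (n2-1)*s2^2) / (n1+n2-2))
numerator = (12-1)*0.755^2 + (20-1)*0.972^2 = 6.270275 + 17.950896 = 24.221171
denominator = 12 + 20 - 2 = 30
s_p^2 = 24.221171 / 30 = 0.80737237
s_p = sqrt(0.80737237) = 0.8985

0.8985


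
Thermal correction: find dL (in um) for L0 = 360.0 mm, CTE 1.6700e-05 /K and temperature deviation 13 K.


dL = L * alpha * dT
= 360.0 * 1.6700e-05 * 13
= 0.0781560 mm
dL_um = 0.0781560 * 1000 = 78.1560 um

78.1560


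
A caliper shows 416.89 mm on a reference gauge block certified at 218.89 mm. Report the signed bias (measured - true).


Systematic error = measured - true
= 416.89 - 218.89
= 198.0000

198.0000


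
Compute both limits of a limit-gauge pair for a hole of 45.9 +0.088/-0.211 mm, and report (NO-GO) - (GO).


GO = nominal - lower_tol (smallest hole = maximum material condition)
GO = 45.9 - 0.211 = 45.689
NO-GO = nominal + upper_tol (largest hole = least material condition)
NO-GO = 45.9 + 0.088 = 45.988
spread = NO-GO - GO = 45.988 - 45.689 = 0.2990

0.2990


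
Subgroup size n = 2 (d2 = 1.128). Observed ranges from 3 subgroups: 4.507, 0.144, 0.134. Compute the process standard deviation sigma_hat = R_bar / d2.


R_bar = (4.507 + 0.144 + 0.134) / 3
R_bar = 4.785 / 3 = 1.595
sigma_hat = R_bar / d2 = 1.595 / 1.128 = 1.4140

1.4140


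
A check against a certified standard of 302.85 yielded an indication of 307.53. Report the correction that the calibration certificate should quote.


Correction = standard - reading
= 302.85 - 307.53
= -4.6800

-4.6800


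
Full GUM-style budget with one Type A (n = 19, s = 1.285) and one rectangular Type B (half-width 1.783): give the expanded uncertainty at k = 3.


u_A = s / sqrt(n) = 1.285 / sqrt(19) = 0.29479922
u_B = half_width / sqrt(3) = 1.783 / sqrt(3) = 1.0294155
uc = sqrt(u_A^2 + u_B^2) = sqrt(0.29479922^2 + 1.0294155^2) = 1.0707954
U = k * uc = 3 * 1.0707954
U = 3.2124

3.2124


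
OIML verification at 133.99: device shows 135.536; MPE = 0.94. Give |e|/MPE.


e = indication - reference = 135.536 - 133.99 = 1.5460
|e| = 1.5460
ratio = |e| / MPE = 1.5460 / 0.94
ratio = 1.6447

1.6447


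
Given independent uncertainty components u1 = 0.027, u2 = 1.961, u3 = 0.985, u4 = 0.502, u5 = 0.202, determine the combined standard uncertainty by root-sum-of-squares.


uc = sqrt(0.027^2 + 1.961^2 + 0.985^2 + 0.502^2 + 0.202^2)
uc = sqrt(5.109283)
uc = 2.2604

2.2604


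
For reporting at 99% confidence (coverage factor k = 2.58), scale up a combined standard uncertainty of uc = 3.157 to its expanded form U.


U = k * uc
U = 2.58 * 3.157
U = 8.1451

8.1451


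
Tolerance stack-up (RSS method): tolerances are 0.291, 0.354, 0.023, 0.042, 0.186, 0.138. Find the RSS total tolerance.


RSS = sqrt(0.291^2 + 0.354^2 + 0.023^2 + 0.042^2 + 0.186^2 + 0.138^2)
= sqrt(0.26593)
= 0.5157

0.5157


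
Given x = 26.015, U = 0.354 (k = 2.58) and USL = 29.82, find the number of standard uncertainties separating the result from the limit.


u = U / k = 0.354 / 2.58 = 0.1372093
margin = |USL - x| = |29.82 - 26.015| = 3.805
z = margin / u = 3.805 / 0.1372093
z = 27.7314

27.7314


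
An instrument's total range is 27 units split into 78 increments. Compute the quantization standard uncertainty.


resolution = range / divisions
resolution = 27 / 78 = 0.34615385
u_res = resolution / (2*sqrt(3))
u_res = 0.34615385 / 3.4641016
u_res = 0.0999

0.0999


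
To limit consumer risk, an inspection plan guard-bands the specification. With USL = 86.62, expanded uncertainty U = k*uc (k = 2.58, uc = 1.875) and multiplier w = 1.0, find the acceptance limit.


U = k * uc = 2.58 * 1.875 = 4.8375
guard band g = w * U = 1.0 * 4.8375 = 4.8375
AL = USL - g = 86.62 - 4.8375
AL = 81.7825

81.7825


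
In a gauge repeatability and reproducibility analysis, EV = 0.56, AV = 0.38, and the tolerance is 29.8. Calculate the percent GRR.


GRR = sqrt(EV^2 + AV^2) = sqrt(0.56^2 + 0.38^2) = 0.67675697
%GRR = GRR / tol * 100 = 0.67675697 / 29.8 * 100
%GRR = 2.2710

2.2710


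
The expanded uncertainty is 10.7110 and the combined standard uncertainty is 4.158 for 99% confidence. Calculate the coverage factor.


k = U / uc
k = 10.7110 / 4.158
k = 2.576

2.576


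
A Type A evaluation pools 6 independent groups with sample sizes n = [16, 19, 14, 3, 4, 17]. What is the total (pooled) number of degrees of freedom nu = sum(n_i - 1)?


nu = sum_i (n_i - 1)
nu = ((16 - 1) + (19 - 1) + (14 - 1) + (3 - 1) + (4 - 1) + (17 - 1))
nu = 15 + 18 + 13 + 2 + 3 + 16
nu = 67

67


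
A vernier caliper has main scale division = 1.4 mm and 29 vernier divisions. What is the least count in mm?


LC = MSD / n_div
= 1.4 / 29
= 0.0483

0.0483


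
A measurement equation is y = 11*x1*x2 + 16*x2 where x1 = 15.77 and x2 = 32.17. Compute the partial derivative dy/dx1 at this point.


y = 11*x1*x2 + 16*x2
dy/dx1 = 11*x2
Evaluate at x2 = 32.17: c1 = 11 * 32.17
c1 = 353.8700

353.8700


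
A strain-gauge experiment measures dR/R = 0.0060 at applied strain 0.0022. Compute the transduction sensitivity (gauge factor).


GF = (dR/R) / epsilon
= 0.0060 / 0.0022
= 2.7273

2.7273


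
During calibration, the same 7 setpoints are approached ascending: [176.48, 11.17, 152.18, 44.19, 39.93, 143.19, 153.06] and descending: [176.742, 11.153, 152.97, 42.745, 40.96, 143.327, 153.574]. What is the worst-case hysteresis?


|176.48 - 176.742| = 0.2620
|11.17 - 11.153| = 0.0170
|152.18 - 152.97| = 0.7900
|44.19 - 42.745| = 1.4450
|39.93 - 40.96| = 1.0300
|143.19 - 143.327| = 0.1370
|153.06 - 153.574| = 0.5140
hysteresis = max(diffs) = 1.4450

1.4450


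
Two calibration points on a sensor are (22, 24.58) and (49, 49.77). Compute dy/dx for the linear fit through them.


slope = (y2 - y1) / (x2 - x1)
= (49.77 - 24.58) / (49 - 22)
= 25.1900 / 27
= 0.9330

0.9330


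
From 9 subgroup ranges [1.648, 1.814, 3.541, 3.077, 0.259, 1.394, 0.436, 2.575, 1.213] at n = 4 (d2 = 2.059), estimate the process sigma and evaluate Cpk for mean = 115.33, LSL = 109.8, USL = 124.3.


R_bar = (1.648 + 1.814 + 3.541 + 3.077 + 0.259 + 1.394 + 0.436 + 2.575 + 1.213) / 9 = 1.773
sigma = R_bar / d2 = 1.773 / 2.059 = 0.86109762
Cp = (USL - LSL)/(6*sigma) = (124.3 - 109.8)/(6*0.86109762) = 2.8065
Cpu = (124.3 - 115.33)/(3*0.86109762) = 3.4723
Cpl = (115.33 - 109.8)/(3*0.86109762) = 2.1407
Cpk = min(Cpu, Cpl) = 2.1407

2.1407


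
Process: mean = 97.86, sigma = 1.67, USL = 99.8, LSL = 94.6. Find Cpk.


Cpu = (USL - mean) / (3*sigma) = (99.8 - 97.86) / (3*1.67) = 0.3872
Cpl = (mean - LSL) / (3*sigma) = (97.86 - 94.6) / (3*1.67) = 0.6507
Cpk = min(Cpu, Cpl) = 0.3872

0.3872


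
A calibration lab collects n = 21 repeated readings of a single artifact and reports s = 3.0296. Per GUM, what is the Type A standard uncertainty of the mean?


u_A = s / sqrt(n)
u_A = 3.0296 / sqrt(21)
u_A = 3.0296 / 4.5825757
u_A = 0.6611

0.6611


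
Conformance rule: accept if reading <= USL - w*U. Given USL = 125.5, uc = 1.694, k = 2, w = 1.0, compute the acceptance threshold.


U = k * uc = 2 * 1.694 = 3.388
guard band g = w * U = 1.0 * 3.388 = 3.388
AL = USL - g = 125.5 - 3.388
AL = 122.1120

122.1120


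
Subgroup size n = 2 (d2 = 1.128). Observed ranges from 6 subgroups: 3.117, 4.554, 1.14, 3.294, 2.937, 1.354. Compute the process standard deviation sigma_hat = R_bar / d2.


R_bar = (3.117 + 4.554 + 1.14 + 3.294 + 2.937 + 1.354) / 6
R_bar = 16.396 / 6 = 2.7326667
sigma_hat = R_bar / d2 = 2.7326667 / 1.128 = 2.4226

2.4226


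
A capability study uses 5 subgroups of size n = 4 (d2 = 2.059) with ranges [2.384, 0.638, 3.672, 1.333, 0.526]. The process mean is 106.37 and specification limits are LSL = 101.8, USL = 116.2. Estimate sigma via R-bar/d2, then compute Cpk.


R_bar = (2.384 + 0.638 + 3.672 + 1.333 + 0.526) / 5 = 1.7106
sigma = R_bar / d2 = 1.7106 / 2.059 = 0.83079165
Cp = (USL - LSL)/(6*sigma) = (116.2 - 101.8)/(6*0.83079165) = 2.8888
Cpu = (116.2 - 106.37)/(3*0.83079165) = 3.9440
Cpl = (106.37 - 101.8)/(3*0.83079165) = 1.8336
Cpk = min(Cpu, Cpl) = 1.8336

1.8336


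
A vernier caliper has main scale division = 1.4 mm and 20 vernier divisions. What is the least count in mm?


LC = MSD / n_div
= 1.4 / 20
= 0.0700

0.0700


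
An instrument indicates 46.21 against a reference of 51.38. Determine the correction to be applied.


Correction = standard - reading
= 51.38 - 46.21
= 5.1700

5.1700


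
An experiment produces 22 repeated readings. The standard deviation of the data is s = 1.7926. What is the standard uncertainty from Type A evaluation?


u_A = s / sqrt(n)
u_A = 1.7926 / sqrt(22)
u_A = 1.7926 / 4.6904158
u_A = 0.3822

0.3822


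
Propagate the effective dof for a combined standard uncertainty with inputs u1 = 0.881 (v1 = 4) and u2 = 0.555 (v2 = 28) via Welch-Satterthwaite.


uc = sqrt(u1^2 + u2^2) = sqrt(0.881^2 + 0.555^2) = 1.0412425
v_eff = uc^4 / (u1^4/v1 + u2^4/v2)
= 1.0412425^4 / (0.881^4/4 + 0.555^4/28)
= 1.1754592 / 0.15399502
v_eff = 7.6331

7.6331


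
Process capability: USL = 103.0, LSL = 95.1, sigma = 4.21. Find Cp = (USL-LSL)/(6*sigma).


Cp = (USL - LSL) / (6 * sigma)
= (103.0 - 95.1) / (6 * 4.21)
= 7.9000 / 25.2600
= 0.3127

0.3127


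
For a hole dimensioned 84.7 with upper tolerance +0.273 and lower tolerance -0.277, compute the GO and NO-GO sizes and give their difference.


GO = nominal - lower_tol (smallest hole = maximum material condition)
GO = 84.7 - 0.277 = 84.423
NO-GO = nominal + upper_tol (largest hole = least material condition)
NO-GO = 84.7 + 0.273 = 84.973
spread = NO-GO - GO = 84.973 - 84.423 = 0.5500

0.5500


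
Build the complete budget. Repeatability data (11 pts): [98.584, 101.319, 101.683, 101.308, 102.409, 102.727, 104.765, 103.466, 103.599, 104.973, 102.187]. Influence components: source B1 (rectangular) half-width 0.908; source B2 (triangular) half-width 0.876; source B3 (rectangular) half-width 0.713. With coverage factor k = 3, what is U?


mean = (98.584 + 101.319 + 101.683 + 101.308 + 102.409 + 102.727 + 104.765 + 103.466 + 103.599 + 104.973 + 102.187) / 11 = 102.4563636
s = sqrt(sum((x - mean)^2)/(n-1)) = 1.7983858
u_A = s / sqrt(n) = 1.7983858 / sqrt(11) = 0.54223372
u_B1 = 0.908 / sqrt(3) = 0.52423404
u_B2 = 0.876 / sqrt(6) = 0.3576255
u_B3 = 0.713 / sqrt(3) = 0.41165074
uc = sqrt(0.54223372^2 + 0.52423404^2 + 0.3576255^2 + 0.41165074^2) = 0.93069386
U = k * uc = 3 * 0.93069386
U = 2.7921

2.7921


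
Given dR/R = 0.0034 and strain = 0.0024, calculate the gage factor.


GF = (dR/R) / epsilon
= 0.0034 / 0.0024
= 1.4167

1.4167


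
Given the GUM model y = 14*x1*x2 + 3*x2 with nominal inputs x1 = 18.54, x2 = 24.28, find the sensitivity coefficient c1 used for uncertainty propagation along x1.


y = 14*x1*x2 + 3*x2
dy/dx1 = 14*x2
Evaluate at x2 = 24.28: c1 = 14 * 24.28
c1 = 339.9200

339.9200


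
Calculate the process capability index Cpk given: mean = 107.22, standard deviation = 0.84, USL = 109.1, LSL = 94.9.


Cpu = (USL - mean) / (3*sigma) = (109.1 - 107.22) / (3*0.84) = 0.7460
Cpl = (mean - LSL) / (3*sigma) = (107.22 - 94.9) / (3*0.84) = 4.8889
Cpk = min(Cpu, Cpl) = 0.7460

0.7460


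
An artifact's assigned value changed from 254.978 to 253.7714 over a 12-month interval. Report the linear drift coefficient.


rate = (v2 - v1) / months
= (253.7714 - 254.978) / 12
= -1.2066 / 12
= -0.1006

-0.1006


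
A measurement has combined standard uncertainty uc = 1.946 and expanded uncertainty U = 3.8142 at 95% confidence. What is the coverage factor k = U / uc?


k = U / uc
k = 3.8142 / 1.946
k = 1.96

1.96


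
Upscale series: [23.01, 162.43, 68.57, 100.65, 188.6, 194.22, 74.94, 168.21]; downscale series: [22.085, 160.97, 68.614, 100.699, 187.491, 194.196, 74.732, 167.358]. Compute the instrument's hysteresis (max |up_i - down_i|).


|23.01 - 22.085| = 0.9250
|162.43 - 160.97| = 1.4600
|68.57 - 68.614| = 0.0440
|100.65 - 100.699| = 0.0490
|188.6 - 187.491| = 1.1090
|194.22 - 194.196| = 0.0240
|74.94 - 74.732| = 0.2080
|168.21 - 167.358| = 0.8520
hysteresis = max(diffs) = 1.4600

1.4600


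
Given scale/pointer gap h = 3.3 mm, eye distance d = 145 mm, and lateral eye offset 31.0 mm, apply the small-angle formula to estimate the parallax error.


error = h * offset / d
= 3.3 * 31.0 / 145
= 0.7055

0.7055


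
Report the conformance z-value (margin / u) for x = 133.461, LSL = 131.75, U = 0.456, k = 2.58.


u = U / k = 0.456 / 2.58 = 0.17674419
margin = |LSL - x| = |131.75 - 133.461| = 1.711
z = margin / u = 1.711 / 0.17674419
z = 9.6807

9.6807


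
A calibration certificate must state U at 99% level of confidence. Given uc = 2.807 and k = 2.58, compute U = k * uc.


U = k * uc
U = 2.58 * 2.807
U = 7.2421

7.2421


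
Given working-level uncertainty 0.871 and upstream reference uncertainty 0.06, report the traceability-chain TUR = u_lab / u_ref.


TUR = u_lab / u_ref
= 0.871 / 0.06
= 14.5167

14.5167


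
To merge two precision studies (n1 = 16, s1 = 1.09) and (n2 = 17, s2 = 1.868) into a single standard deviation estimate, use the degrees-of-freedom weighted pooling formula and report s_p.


s_p = sqrt(((n1-1)*s1^2 + (n2-1)*s2^2) / (n1+n2-2))
numerator = (16-1)*1.09^2 + (17-1)*1.868^2 = 17.8215 + 55.830784 = 73.652284
denominator = 16 + 17 - 2 = 31
s_p^2 = 73.652284 / 31 = 2.3758801
s_p = sqrt(2.3758801) = 1.5414

1.5414


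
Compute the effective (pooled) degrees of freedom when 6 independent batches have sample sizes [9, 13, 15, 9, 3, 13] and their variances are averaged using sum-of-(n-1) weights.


nu = sum_i (n_i - 1)
nu = ((9 - 1) + (13 - 1) + (15 - 1) + (9 - 1) + (3 - 1) + (13 - 1))
nu = 8 + 12 + 14 + 8 + 2 + 12
nu = 56

56


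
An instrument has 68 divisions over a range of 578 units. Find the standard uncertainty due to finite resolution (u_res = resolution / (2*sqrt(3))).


resolution = range / divisions
resolution = 578 / 68 = 8.5
u_res = resolution / (2*sqrt(3))
u_res = 8.5 / 3.4641016
u_res = 2.4537

2.4537


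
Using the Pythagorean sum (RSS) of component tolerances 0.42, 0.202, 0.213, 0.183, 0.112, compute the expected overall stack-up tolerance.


RSS = sqrt(0.42^2 + 0.202^2 + 0.213^2 + 0.183^2 + 0.112^2)
= sqrt(0.308606)
= 0.5555

0.5555


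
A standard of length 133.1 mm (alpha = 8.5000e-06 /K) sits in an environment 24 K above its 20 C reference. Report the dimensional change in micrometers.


dL = L * alpha * dT
= 133.1 * 8.5000e-06 * 24
= 0.0271524 mm
dL_um = 0.0271524 * 1000 = 27.1524 um

27.1524


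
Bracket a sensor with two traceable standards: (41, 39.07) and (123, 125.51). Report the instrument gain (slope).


slope = (y2 - y1) / (x2 - x1)
= (125.51 - 39.07) / (123 - 41)
= 86.4400 / 82
= 1.0541

1.0541


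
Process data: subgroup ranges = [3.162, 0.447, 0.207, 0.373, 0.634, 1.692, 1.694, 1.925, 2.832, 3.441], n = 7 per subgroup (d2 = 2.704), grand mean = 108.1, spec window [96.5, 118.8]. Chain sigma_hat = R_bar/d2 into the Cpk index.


R_bar = (3.162 + 0.447 + 0.207 + 0.373 + 0.634 + 1.692 + 1.694 + 1.925 + 2.832 + 3.441) / 10 = 1.6407
sigma = R_bar / d2 = 1.6407 / 2.704 = 0.60676775
Cp = (USL - LSL)/(6*sigma) = (118.8 - 96.5)/(6*0.60676775) = 6.1254
Cpu = (118.8 - 108.1)/(3*0.60676775) = 5.8781
Cpl = (108.1 - 96.5)/(3*0.60676775) = 6.3726
Cpk = min(Cpu, Cpl) = 5.8781

5.8781


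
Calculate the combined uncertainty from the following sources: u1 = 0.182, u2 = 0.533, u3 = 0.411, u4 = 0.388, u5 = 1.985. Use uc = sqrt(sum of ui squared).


uc = sqrt(0.182^2 + 0.533^2 + 0.411^2 + 0.388^2 + 1.985^2)
uc = sqrt(4.576903)
uc = 2.1394

2.1394


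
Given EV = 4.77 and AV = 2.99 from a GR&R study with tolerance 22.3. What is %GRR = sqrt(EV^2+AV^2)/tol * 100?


GRR = sqrt(EV^2 + AV^2) = sqrt(4.77^2 + 2.99^2) = 5.6296536
%GRR = GRR / tol * 100 = 5.6296536 / 22.3 * 100
%GRR = 25.2451

25.2451


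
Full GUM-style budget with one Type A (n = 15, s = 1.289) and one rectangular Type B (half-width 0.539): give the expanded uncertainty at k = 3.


u_A = s / sqrt(n) = 1.289 / sqrt(15) = 0.33281837
u_B = half_width / sqrt(3) = 0.539 / sqrt(3) = 0.3111918
uc = sqrt(u_A^2 + u_B^2) = sqrt(0.33281837^2 + 0.3111918^2) = 0.45564065
U = k * uc = 3 * 0.45564065
U = 1.3669

1.3669


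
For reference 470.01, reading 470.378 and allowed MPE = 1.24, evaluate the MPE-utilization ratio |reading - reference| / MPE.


e = indication - reference = 470.378 - 470.01 = 0.3680
|e| = 0.3680
ratio = |e| / MPE = 0.3680 / 1.24
ratio = 0.2968

0.2968


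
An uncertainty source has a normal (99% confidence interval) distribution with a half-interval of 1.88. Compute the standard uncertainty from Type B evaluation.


u_B = half_width / 2.576
u_B = 1.88 / 2.576
u_B = 0.7298

0.7298


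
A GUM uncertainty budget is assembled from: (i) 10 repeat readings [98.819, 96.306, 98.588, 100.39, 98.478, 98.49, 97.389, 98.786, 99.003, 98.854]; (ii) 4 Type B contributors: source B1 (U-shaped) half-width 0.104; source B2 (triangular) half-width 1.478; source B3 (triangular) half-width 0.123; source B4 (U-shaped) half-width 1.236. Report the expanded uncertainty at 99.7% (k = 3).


mean = (98.819 + 96.306 + 98.588 + 100.39 + 98.478 + 98.49 + 97.389 + 98.786 + 99.003 + 98.854) / 10 = 98.5103
s = sqrt(sum((x - mean)^2)/(n-1)) = 1.0640179
u_A = s / sqrt(n) = 1.0640179 / sqrt(10) = 0.336472
u_B1 = 0.104 / sqrt(2) = 0.073539105
u_B2 = 1.478 / sqrt(6) = 0.60339097
u_B3 = 0.123 / sqrt(6) = 0.05021454
u_B4 = 1.236 / sqrt(2) = 0.87398398
uc = sqrt(0.336472^2 + 0.073539105^2 + 0.60339097^2 + 0.05021454^2 + 0.87398398^2) = 1.1176187
U = k * uc = 3 * 1.1176187
U = 3.3529

3.3529


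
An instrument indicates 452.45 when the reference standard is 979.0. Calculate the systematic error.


Systematic error = measured - true
= 452.45 - 979.0
= -526.5500

-526.5500


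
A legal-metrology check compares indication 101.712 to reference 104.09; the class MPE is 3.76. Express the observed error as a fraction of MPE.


e = indication - reference = 101.712 - 104.09 = -2.3780
|e| = 2.3780
ratio = |e| / MPE = 2.3780 / 3.76
ratio = 0.6324

0.6324


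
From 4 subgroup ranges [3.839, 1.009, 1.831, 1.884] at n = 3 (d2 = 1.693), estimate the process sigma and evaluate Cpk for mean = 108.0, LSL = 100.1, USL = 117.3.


R_bar = (3.839 + 1.009 + 1.831 + 1.884) / 4 = 2.14075
sigma = R_bar / d2 = 2.14075 / 1.693 = 1.2644714
Cp = (USL - LSL)/(6*sigma) = (117.3 - 100.1)/(6*1.2644714) = 2.2671
Cpu = (117.3 - 108.0)/(3*1.2644714) = 2.4516
Cpl = (108.0 - 100.1)/(3*1.2644714) = 2.0826
Cpk = min(Cpu, Cpl) = 2.0826

2.0826


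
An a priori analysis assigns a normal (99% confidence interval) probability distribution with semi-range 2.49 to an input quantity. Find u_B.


u_B = half_width / 2.576
u_B = 2.49 / 2.576
u_B = 0.9666

0.9666


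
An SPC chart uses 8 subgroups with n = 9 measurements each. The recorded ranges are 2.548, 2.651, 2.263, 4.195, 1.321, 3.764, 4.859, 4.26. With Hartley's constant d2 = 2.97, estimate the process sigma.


R_bar = (2.548 + 2.651 + 2.263 + 4.195 + 1.321 + 3.764 + 4.859 + 4.26) / 8
R_bar = 25.861 / 8 = 3.232625
sigma_hat = R_bar / d2 = 3.232625 / 2.97 = 1.0884

1.0884


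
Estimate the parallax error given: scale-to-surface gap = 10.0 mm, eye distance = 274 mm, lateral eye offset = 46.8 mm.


error = h * offset / d
= 10.0 * 46.8 / 274
= 1.7080

1.7080


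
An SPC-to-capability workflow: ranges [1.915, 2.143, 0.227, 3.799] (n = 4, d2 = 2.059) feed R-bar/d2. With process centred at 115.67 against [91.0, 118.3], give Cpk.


R_bar = (1.915 + 2.143 + 0.227 + 3.799) / 4 = 2.021
sigma = R_bar / d2 = 2.021 / 2.059 = 0.98154444
Cp = (USL - LSL)/(6*sigma) = (118.3 - 91.0)/(6*0.98154444) = 4.6356
Cpu = (118.3 - 115.67)/(3*0.98154444) = 0.8932
Cpl = (115.67 - 91.0)/(3*0.98154444) = 8.3780
Cpk = min(Cpu, Cpl) = 0.8932

0.8932


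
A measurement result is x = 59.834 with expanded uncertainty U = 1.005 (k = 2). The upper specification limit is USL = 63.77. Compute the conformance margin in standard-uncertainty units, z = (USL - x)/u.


u = U / k = 1.005 / 2 = 0.5025
margin = |USL - x| = |63.77 - 59.834| = 3.936
z = margin / u = 3.936 / 0.5025
z = 7.8328

7.8328


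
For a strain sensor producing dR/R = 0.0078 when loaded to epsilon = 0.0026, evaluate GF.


GF = (dR/R) / epsilon
= 0.0078 / 0.0026
= 3.0000

3.0000


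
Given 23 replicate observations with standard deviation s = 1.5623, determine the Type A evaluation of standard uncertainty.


u_A = s / sqrt(n)
u_A = 1.5623 / sqrt(23)
u_A = 1.5623 / 4.7958315
u_A = 0.3258

0.3258


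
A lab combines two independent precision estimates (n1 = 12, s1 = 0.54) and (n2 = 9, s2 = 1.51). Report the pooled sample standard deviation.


s_p = sqrt(((n1-1)*s1^2 + (n2-1)*s2^2) / (n1+n2-2))
numerator = (12-1)*0.54^2 + (9-1)*1.51^2 = 3.2076 + 18.2408 = 21.4484
denominator = 12 + 9 - 2 = 19
s_p^2 = 21.4484 / 19 = 1.1288632
s_p = sqrt(1.1288632) = 1.0625

1.0625


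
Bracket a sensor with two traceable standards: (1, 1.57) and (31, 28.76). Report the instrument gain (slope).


slope = (y2 - y1) / (x2 - x1)
= (28.76 - 1.57) / (31 - 1)
= 27.1900 / 30
= 0.9063

0.9063


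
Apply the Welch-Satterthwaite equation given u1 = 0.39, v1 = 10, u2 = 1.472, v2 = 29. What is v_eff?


uc = sqrt(u1^2 + u2^2) = sqrt(0.39^2 + 1.472^2) = 1.5227882
v_eff = uc^4 / (u1^4/v1 + u2^4/v2)
= 1.5227882^4 / (0.39^4/10 + 1.472^4/29)
= 5.3772226 / 0.16420837
v_eff = 32.7463

32.7463


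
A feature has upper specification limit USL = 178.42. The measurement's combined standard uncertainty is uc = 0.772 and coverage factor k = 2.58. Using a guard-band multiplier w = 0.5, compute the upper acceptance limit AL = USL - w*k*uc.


U = k * uc = 2.58 * 0.772 = 1.99176
guard band g = w * U = 0.5 * 1.99176 = 0.99588
AL = USL - g = 178.42 - 0.99588
AL = 177.4241

177.4241


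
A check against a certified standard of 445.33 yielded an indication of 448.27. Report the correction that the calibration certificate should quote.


Correction = standard - reading
= 445.33 - 448.27
= -2.9400

-2.9400


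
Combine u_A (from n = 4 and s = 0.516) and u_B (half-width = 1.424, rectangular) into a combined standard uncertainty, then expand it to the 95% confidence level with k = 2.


u_A = s / sqrt(n) = 0.516 / sqrt(4) = 0.258
u_B = half_width / sqrt(3) = 1.424 / sqrt(3) = 0.82214678
uc = sqrt(u_A^2 + u_B^2) = sqrt(0.258^2 + 0.82214678^2) = 0.8616782
U = k * uc = 2 * 0.8616782
U = 1.7234

1.7234


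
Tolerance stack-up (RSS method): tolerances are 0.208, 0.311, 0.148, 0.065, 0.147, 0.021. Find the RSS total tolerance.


RSS = sqrt(0.208^2 + 0.311^2 + 0.148^2 + 0.065^2 + 0.147^2 + 0.021^2)
= sqrt(0.188164)
= 0.4338

0.4338


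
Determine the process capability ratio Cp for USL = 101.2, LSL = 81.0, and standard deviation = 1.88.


Cp = (USL - LSL) / (6 * sigma)
= (101.2 - 81.0) / (6 * 1.88)
= 20.2000 / 11.2800
= 1.7908

1.7908


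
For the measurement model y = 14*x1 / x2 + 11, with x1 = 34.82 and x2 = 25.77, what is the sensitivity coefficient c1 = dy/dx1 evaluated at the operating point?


y = 14*x1 / x2 + 11
dy/dx1 = 14/x2
Evaluate at x2 = 25.77: c1 = 14 / 25.77
c1 = 0.5433

0.5433


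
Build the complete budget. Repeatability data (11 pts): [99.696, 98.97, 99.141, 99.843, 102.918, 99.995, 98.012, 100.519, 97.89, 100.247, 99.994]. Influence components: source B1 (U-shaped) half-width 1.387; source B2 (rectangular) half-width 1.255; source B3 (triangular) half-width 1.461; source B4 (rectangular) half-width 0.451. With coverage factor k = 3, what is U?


mean = (99.696 + 98.97 + 99.141 + 99.843 + 102.918 + 99.995 + 98.012 + 100.519 + 97.89 + 100.247 + 99.994) / 11 = 99.74772727
s = sqrt(sum((x - mean)^2)/(n-1)) = 1.3588667
u_A = s / sqrt(n) = 1.3588667 / sqrt(11) = 0.40971373
u_B1 = 1.387 / sqrt(2) = 0.98075711
u_B2 = 1.255 / sqrt(3) = 0.72457459
u_B3 = 1.461 / sqrt(6) = 0.59645075
u_B4 = 0.451 / sqrt(3) = 0.26038497
uc = sqrt(0.40971373^2 + 0.98075711^2 + 0.72457459^2 + 0.59645075^2 + 0.26038497^2) = 1.4416352
U = k * uc = 3 * 1.4416352
U = 4.3249

4.3249


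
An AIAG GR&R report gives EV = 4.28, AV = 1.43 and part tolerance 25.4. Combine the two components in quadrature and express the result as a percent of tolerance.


GRR = sqrt(EV^2 + AV^2) = sqrt(4.28^2 + 1.43^2) = 4.5125713
%GRR = GRR / tol * 100 = 4.5125713 / 25.4 * 100
%GRR = 17.7660

17.7660


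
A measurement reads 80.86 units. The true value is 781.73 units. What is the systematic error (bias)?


Systematic error = measured - true
= 80.86 - 781.73
= -700.8700

-700.8700


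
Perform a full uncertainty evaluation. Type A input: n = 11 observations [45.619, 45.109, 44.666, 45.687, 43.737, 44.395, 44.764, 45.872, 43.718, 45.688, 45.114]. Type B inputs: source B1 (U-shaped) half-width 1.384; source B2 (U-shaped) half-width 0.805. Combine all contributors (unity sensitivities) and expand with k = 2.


mean = (45.619 + 45.109 + 44.666 + 45.687 + 43.737 + 44.395 + 44.764 + 45.872 + 43.718 + 45.688 + 45.114) / 11 = 44.94263636
s = sqrt(sum((x - mean)^2)/(n-1)) = 0.7648208
u_A = s / sqrt(n) = 0.7648208 / sqrt(11) = 0.23060215
u_B1 = 1.384 / sqrt(2) = 0.97863579
u_B2 = 0.805 / sqrt(2) = 0.56922096
uc = sqrt(0.23060215^2 + 0.97863579^2 + 0.56922096^2) = 1.1553865
U = k * uc = 2 * 1.1553865
U = 2.3108

2.3108


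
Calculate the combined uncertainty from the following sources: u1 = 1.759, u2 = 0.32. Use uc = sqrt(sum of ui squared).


uc = sqrt(1.759^2 + 0.32^2)
uc = sqrt(3.196481)
uc = 1.7879

1.7879


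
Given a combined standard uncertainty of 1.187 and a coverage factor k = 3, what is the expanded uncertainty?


U = k * uc
U = 3 * 1.187
U = 3.5610

3.5610


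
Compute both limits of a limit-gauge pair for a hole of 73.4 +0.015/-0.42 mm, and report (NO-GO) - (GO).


GO = nominal - lower_tol (smallest hole = maximum material condition)
GO = 73.4 - 0.42 = 72.98
NO-GO = nominal + upper_tol (largest hole = least material condition)
NO-GO = 73.4 + 0.015 = 73.415
spread = NO-GO - GO = 73.415 - 72.98 = 0.4350

0.4350


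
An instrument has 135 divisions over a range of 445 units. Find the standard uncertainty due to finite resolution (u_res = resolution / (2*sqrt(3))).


resolution = range / divisions
resolution = 445 / 135 = 3.2962963
u_res = resolution / (2*sqrt(3))
u_res = 3.2962963 / 3.4641016
u_res = 0.9516

0.9516


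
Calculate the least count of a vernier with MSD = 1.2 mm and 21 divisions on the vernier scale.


LC = MSD / n_div
= 1.2 / 21
= 0.0571

0.0571


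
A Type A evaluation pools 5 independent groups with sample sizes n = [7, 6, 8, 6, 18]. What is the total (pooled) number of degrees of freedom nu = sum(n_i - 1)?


nu = sum_i (n_i - 1)
nu = ((7 - 1) + (6 - 1) + (8 - 1) + (6 - 1) + (18 - 1))
nu = 6 + 5 + 7 + 5 + 17
nu = 40

40


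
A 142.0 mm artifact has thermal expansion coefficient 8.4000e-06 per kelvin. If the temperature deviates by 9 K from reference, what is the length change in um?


dL = L * alpha * dT
= 142.0 * 8.4000e-06 * 9
= 0.0107352 mm
dL_um = 0.0107352 * 1000 = 10.7352 um

10.7352


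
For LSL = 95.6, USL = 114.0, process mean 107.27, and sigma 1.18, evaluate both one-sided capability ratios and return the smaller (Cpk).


Cpu = (USL - mean) / (3*sigma) = (114.0 - 107.27) / (3*1.18) = 1.9011
Cpl = (mean - LSL) / (3*sigma) = (107.27 - 95.6) / (3*1.18) = 3.2966
Cpk = min(Cpu, Cpl) = 1.9011

1.9011


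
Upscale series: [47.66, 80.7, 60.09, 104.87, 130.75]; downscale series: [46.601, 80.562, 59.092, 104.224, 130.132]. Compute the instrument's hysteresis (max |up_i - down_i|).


|47.66 - 46.601| = 1.0590
|80.7 - 80.562| = 0.1380
|60.09 - 59.092| = 0.9980
|104.87 - 104.224| = 0.6460
|130.75 - 130.132| = 0.6180
hysteresis = max(diffs) = 1.0590

1.0590


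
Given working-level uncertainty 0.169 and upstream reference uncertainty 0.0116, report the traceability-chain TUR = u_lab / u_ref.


TUR = u_lab / u_ref
= 0.169 / 0.0116
= 14.5690

14.5690


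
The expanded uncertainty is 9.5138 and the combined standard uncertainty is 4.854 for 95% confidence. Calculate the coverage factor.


k = U / uc
k = 9.5138 / 4.854
k = 1.96

1.96


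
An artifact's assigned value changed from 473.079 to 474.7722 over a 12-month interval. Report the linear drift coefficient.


rate = (v2 - v1) / months
= (474.7722 - 473.079) / 12
= 1.6932 / 12
= 0.1411

0.1411


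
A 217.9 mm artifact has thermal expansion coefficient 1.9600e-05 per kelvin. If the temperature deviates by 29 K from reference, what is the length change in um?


dL = L * alpha * dT
= 217.9 * 1.9600e-05 * 29
= 0.1238544 mm
dL_um = 0.1238544 * 1000 = 123.8544 um

123.8544


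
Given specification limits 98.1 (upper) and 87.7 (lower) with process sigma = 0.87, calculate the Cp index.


Cp = (USL - LSL) / (6 * sigma)
= (98.1 - 87.7) / (6 * 0.87)
= 10.4000 / 5.2200
= 1.9923

1.9923


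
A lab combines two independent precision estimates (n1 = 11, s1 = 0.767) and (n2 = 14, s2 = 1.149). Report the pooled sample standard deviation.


s_p = sqrt(((n1-1)*s1^2 + (n2-1)*s2^2) / (n1+n2-2))
numerator = (11-1)*0.767^2 + (14-1)*1.149^2 = 5.88289 + 17.162613 = 23.045503
denominator = 11 + 14 - 2 = 23
s_p^2 = 23.045503 / 23 = 1.0019784
s_p = sqrt(1.0019784) = 1.0010

1.0010


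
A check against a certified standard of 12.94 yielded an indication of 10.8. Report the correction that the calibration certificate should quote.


Correction = standard - reading
= 12.94 - 10.8
= 2.1400

2.1400


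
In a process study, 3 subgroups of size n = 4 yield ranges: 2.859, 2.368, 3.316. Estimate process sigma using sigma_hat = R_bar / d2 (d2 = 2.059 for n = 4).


R_bar = (2.859 + 2.368 + 3.316) / 3
R_bar = 8.543 / 3 = 2.8476667
sigma_hat = R_bar / d2 = 2.8476667 / 2.059 = 1.3830

1.3830


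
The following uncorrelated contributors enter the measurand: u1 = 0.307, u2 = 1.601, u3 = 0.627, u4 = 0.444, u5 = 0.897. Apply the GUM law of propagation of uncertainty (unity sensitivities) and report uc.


uc = sqrt(0.307^2 + 1.601^2 + 0.627^2 + 0.444^2 + 0.897^2)
uc = sqrt(4.052324)
uc = 2.0130

2.0130


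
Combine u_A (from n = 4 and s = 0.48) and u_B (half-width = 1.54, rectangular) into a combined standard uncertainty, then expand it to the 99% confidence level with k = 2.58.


u_A = s / sqrt(n) = 0.48 / sqrt(4) = 0.24
u_B = half_width / sqrt(3) = 1.54 / sqrt(3) = 0.88911941
uc = sqrt(u_A^2 + u_B^2) = sqrt(0.24^2 + 0.88911941^2) = 0.92094154
U = k * uc = 2.58 * 0.92094154
U = 2.3760

2.3760


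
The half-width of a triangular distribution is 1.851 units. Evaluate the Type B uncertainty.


u_B = half_width / sqrt(6)
u_B = 1.851 / 2.4494897
u_B = 0.7557

0.7557


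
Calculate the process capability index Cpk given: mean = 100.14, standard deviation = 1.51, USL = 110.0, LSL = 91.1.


Cpu = (USL - mean) / (3*sigma) = (110.0 - 100.14) / (3*1.51) = 2.1766
Cpl = (mean - LSL) / (3*sigma) = (100.14 - 91.1) / (3*1.51) = 1.9956
Cpk = min(Cpu, Cpl) = 1.9956

1.9956


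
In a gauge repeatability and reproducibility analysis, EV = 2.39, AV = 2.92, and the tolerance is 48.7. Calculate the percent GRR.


GRR = sqrt(EV^2 + AV^2) = sqrt(2.39^2 + 2.92^2) = 3.7733937
%GRR = GRR / tol * 100 = 3.7733937 / 48.7 * 100
%GRR = 7.7482

7.7482


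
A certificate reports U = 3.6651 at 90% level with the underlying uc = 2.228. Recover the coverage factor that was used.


k = U / uc
k = 3.6651 / 2.228
k = 1.645

1.645


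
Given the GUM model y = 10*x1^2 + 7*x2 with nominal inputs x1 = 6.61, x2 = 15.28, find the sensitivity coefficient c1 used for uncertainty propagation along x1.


y = 10*x1^2 + 7*x2
dy/dx1 = 2*10*x1
Evaluate at x1 = 6.61: c1 = 20 * 6.61
c1 = 132.2000

132.2000


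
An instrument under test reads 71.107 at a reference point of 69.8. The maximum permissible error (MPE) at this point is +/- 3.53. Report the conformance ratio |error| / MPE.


e = indication - reference = 71.107 - 69.8 = 1.3070
|e| = 1.3070
ratio = |e| / MPE = 1.3070 / 3.53
ratio = 0.3703

0.3703


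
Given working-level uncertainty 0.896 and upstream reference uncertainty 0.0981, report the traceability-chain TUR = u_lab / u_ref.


TUR = u_lab / u_ref
= 0.896 / 0.0981
= 9.1335

9.1335


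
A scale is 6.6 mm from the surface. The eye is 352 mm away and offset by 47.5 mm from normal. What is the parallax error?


error = h * offset / d
= 6.6 * 47.5 / 352
= 0.8906

0.8906


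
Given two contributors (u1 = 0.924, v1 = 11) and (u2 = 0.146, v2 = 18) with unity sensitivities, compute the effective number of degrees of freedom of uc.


uc = sqrt(u1^2 + u2^2) = sqrt(0.924^2 + 0.146^2) = 0.93546352
v_eff = uc^4 / (u1^4/v1 + u2^4/v2)
= 0.93546352^4 / (0.924^4/11 + 0.146^4/18)
= 0.765786 / 0.066291921
v_eff = 11.5517

11.5517


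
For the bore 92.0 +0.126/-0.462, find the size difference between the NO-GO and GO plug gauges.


GO = nominal - lower_tol (smallest hole = maximum material condition)
GO = 92.0 - 0.462 = 91.538
NO-GO = nominal + upper_tol (largest hole = least material condition)
NO-GO = 92.0 + 0.126 = 92.126
spread = NO-GO - GO = 92.126 - 91.538 = 0.5880

0.5880


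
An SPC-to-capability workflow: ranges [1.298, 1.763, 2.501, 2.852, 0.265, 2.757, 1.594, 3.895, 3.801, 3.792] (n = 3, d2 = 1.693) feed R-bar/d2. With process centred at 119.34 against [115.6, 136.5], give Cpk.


R_bar = (1.298 + 1.763 + 2.501 + 2.852 + 0.265 + 2.757 + 1.594 + 3.895 + 3.801 + 3.792) / 10 = 2.4518
sigma = R_bar / d2 = 2.4518 / 1.693 = 1.4481985
Cp = (USL - LSL)/(6*sigma) = (136.5 - 115.6)/(6*1.4481985) = 2.4053
Cpu = (136.5 - 119.34)/(3*1.4481985) = 3.9497
Cpl = (119.34 - 115.6)/(3*1.4481985) = 0.8608
Cpk = min(Cpu, Cpl) = 0.8608

0.8608


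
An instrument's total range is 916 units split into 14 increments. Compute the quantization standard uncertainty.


resolution = range / divisions
resolution = 916 / 14 = 65.428571
u_res = resolution / (2*sqrt(3))
u_res = 65.428571 / 3.4641016
u_res = 18.8876

18.8876


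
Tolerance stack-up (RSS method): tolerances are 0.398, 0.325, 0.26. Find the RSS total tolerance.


RSS = sqrt(0.398^2 + 0.325^2 + 0.26^2)
= sqrt(0.331629)
= 0.5759

0.5759


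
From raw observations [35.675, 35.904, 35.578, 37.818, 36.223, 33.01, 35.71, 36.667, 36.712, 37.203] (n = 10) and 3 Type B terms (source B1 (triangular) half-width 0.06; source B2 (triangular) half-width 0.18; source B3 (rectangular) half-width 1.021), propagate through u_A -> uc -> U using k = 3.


mean = (35.675 + 35.904 + 35.578 + 37.818 + 36.223 + 33.01 + 35.71 + 36.667 + 36.712 + 37.203) / 10 = 36.05
s = sqrt(sum((x - mean)^2)/(n-1)) = 1.2929733
u_A = s / sqrt(n) = 1.2929733 / sqrt(10) = 0.40887406
u_B1 = 0.06 / sqrt(6) = 0.024494897
u_B2 = 0.18 / sqrt(6) = 0.073484692
u_B3 = 1.021 / sqrt(3) = 0.58947462
uc = sqrt(0.40887406^2 + 0.024494897^2 + 0.073484692^2 + 0.58947462^2) = 0.72156658
U = k * uc = 3 * 0.72156658
U = 2.1647

2.1647


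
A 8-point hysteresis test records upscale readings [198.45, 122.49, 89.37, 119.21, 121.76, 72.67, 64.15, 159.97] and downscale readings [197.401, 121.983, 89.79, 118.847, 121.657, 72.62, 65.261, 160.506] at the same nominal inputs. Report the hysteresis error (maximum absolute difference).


|198.45 - 197.401| = 1.0490
|122.49 - 121.983| = 0.5070
|89.37 - 89.79| = 0.4200
|119.21 - 118.847| = 0.3630
|121.76 - 121.657| = 0.1030
|72.67 - 72.62| = 0.0500
|64.15 - 65.261| = 1.1110
|159.97 - 160.506| = 0.5360
hysteresis = max(diffs) = 1.1110

1.1110


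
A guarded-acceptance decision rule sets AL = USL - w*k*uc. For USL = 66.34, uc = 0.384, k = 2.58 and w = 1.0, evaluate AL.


U = k * uc = 2.58 * 0.384 = 0.99072
guard band g = w * U = 1.0 * 0.99072 = 0.99072
AL = USL - g = 66.34 - 0.99072
AL = 65.3493

65.3493


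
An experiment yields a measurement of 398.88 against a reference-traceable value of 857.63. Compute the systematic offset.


Systematic error = measured - true
= 398.88 - 857.63
= -458.7500

-458.7500


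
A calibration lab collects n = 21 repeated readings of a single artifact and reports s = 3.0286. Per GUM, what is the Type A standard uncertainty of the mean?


u_A = s / sqrt(n)
u_A = 3.0286 / sqrt(21)
u_A = 3.0286 / 4.5825757
u_A = 0.6609

0.6609


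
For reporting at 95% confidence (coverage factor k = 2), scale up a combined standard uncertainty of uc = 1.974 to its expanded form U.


U = k * uc
U = 2 * 1.974
U = 3.9480

3.9480


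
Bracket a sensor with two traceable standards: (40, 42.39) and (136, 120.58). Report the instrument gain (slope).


slope = (y2 - y1) / (x2 - x1)
= (120.58 - 42.39) / (136 - 40)
= 78.1900 / 96
= 0.8145

0.8145


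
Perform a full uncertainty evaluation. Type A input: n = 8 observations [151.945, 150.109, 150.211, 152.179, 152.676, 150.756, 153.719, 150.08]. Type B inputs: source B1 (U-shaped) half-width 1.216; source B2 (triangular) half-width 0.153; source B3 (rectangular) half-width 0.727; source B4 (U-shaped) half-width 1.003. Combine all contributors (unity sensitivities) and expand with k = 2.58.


mean = (151.945 + 150.109 + 150.211 + 152.179 + 152.676 + 150.756 + 153.719 + 150.08) / 8 = 151.459375
s = sqrt(sum((x - mean)^2)/(n-1)) = 1.3690006
u_A = s / sqrt(n) = 1.3690006 / sqrt(8) = 0.4840148
u_B1 = 1.216 / sqrt(2) = 0.85984185
u_B2 = 0.153 / sqrt(6) = 0.062461988
u_B3 = 0.727 / sqrt(3) = 0.41973365
u_B4 = 1.003 / sqrt(2) = 0.7092281
uc = sqrt(0.4840148^2 + 0.85984185^2 + 0.062461988^2 + 0.41973365^2 + 0.7092281^2) = 1.2871211
U = k * uc = 2.58 * 1.2871211
U = 3.3208

3.3208
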